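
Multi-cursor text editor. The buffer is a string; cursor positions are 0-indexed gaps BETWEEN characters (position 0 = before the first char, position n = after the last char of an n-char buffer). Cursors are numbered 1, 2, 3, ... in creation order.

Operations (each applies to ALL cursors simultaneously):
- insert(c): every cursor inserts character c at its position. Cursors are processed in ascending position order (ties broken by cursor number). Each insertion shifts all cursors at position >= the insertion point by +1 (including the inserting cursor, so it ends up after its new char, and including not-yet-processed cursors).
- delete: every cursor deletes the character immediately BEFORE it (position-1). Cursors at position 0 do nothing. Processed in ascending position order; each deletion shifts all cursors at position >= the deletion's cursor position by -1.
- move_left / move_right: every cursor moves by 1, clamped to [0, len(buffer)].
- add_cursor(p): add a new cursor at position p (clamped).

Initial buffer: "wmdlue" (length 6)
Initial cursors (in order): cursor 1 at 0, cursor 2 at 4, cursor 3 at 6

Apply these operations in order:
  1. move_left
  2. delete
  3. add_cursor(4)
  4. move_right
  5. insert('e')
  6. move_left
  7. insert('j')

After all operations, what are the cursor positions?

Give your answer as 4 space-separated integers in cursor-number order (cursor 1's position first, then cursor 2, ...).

Answer: 2 6 11 11

Derivation:
After op 1 (move_left): buffer="wmdlue" (len 6), cursors c1@0 c2@3 c3@5, authorship ......
After op 2 (delete): buffer="wmle" (len 4), cursors c1@0 c2@2 c3@3, authorship ....
After op 3 (add_cursor(4)): buffer="wmle" (len 4), cursors c1@0 c2@2 c3@3 c4@4, authorship ....
After op 4 (move_right): buffer="wmle" (len 4), cursors c1@1 c2@3 c3@4 c4@4, authorship ....
After op 5 (insert('e')): buffer="wemleeee" (len 8), cursors c1@2 c2@5 c3@8 c4@8, authorship .1..2.34
After op 6 (move_left): buffer="wemleeee" (len 8), cursors c1@1 c2@4 c3@7 c4@7, authorship .1..2.34
After op 7 (insert('j')): buffer="wjemljeeejje" (len 12), cursors c1@2 c2@6 c3@11 c4@11, authorship .11..22.3344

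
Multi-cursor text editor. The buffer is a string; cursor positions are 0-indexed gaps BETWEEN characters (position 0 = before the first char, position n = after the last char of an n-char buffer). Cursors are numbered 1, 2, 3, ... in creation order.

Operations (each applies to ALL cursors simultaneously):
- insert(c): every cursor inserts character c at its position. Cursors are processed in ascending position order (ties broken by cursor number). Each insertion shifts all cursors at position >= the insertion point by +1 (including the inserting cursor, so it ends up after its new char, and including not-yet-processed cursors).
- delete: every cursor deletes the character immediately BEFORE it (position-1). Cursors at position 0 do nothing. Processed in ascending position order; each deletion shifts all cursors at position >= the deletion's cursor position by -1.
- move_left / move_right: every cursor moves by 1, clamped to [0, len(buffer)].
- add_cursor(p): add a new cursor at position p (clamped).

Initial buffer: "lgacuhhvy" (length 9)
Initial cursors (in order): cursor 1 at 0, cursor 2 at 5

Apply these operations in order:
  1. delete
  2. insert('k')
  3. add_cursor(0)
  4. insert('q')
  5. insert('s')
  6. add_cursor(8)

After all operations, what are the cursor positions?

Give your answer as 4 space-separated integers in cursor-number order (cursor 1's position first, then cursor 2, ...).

Answer: 5 12 2 8

Derivation:
After op 1 (delete): buffer="lgachhvy" (len 8), cursors c1@0 c2@4, authorship ........
After op 2 (insert('k')): buffer="klgackhhvy" (len 10), cursors c1@1 c2@6, authorship 1....2....
After op 3 (add_cursor(0)): buffer="klgackhhvy" (len 10), cursors c3@0 c1@1 c2@6, authorship 1....2....
After op 4 (insert('q')): buffer="qkqlgackqhhvy" (len 13), cursors c3@1 c1@3 c2@9, authorship 311....22....
After op 5 (insert('s')): buffer="qskqslgackqshhvy" (len 16), cursors c3@2 c1@5 c2@12, authorship 33111....222....
After op 6 (add_cursor(8)): buffer="qskqslgackqshhvy" (len 16), cursors c3@2 c1@5 c4@8 c2@12, authorship 33111....222....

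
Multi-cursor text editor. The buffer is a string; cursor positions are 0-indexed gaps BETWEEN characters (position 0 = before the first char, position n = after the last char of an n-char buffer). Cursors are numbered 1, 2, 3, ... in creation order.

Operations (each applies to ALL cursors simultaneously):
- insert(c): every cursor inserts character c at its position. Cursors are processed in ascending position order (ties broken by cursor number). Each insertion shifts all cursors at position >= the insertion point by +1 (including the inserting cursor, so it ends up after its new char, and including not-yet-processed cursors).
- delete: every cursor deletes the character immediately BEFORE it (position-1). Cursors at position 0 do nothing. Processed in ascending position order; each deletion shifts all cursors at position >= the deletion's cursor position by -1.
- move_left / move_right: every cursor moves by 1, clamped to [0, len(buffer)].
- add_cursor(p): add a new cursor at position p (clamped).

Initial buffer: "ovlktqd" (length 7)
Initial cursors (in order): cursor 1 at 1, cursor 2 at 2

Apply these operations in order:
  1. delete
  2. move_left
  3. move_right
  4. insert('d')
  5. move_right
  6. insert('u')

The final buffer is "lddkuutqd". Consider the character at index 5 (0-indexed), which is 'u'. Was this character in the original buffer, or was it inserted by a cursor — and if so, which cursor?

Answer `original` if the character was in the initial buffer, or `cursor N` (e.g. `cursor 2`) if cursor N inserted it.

After op 1 (delete): buffer="lktqd" (len 5), cursors c1@0 c2@0, authorship .....
After op 2 (move_left): buffer="lktqd" (len 5), cursors c1@0 c2@0, authorship .....
After op 3 (move_right): buffer="lktqd" (len 5), cursors c1@1 c2@1, authorship .....
After op 4 (insert('d')): buffer="lddktqd" (len 7), cursors c1@3 c2@3, authorship .12....
After op 5 (move_right): buffer="lddktqd" (len 7), cursors c1@4 c2@4, authorship .12....
After op 6 (insert('u')): buffer="lddkuutqd" (len 9), cursors c1@6 c2@6, authorship .12.12...
Authorship (.=original, N=cursor N): . 1 2 . 1 2 . . .
Index 5: author = 2

Answer: cursor 2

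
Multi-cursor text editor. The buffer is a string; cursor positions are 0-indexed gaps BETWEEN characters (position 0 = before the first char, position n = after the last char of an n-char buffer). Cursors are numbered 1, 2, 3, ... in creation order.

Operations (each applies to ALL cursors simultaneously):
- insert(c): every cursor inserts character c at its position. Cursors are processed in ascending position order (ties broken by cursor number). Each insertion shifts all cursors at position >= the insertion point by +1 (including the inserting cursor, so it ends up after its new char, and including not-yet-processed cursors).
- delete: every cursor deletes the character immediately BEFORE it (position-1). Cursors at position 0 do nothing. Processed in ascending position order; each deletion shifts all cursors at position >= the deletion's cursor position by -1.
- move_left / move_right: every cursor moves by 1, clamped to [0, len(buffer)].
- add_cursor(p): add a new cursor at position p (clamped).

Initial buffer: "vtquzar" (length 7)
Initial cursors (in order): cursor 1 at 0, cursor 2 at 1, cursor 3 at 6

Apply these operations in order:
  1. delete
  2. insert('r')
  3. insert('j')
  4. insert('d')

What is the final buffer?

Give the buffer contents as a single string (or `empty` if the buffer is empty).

After op 1 (delete): buffer="tquzr" (len 5), cursors c1@0 c2@0 c3@4, authorship .....
After op 2 (insert('r')): buffer="rrtquzrr" (len 8), cursors c1@2 c2@2 c3@7, authorship 12....3.
After op 3 (insert('j')): buffer="rrjjtquzrjr" (len 11), cursors c1@4 c2@4 c3@10, authorship 1212....33.
After op 4 (insert('d')): buffer="rrjjddtquzrjdr" (len 14), cursors c1@6 c2@6 c3@13, authorship 121212....333.

Answer: rrjjddtquzrjdr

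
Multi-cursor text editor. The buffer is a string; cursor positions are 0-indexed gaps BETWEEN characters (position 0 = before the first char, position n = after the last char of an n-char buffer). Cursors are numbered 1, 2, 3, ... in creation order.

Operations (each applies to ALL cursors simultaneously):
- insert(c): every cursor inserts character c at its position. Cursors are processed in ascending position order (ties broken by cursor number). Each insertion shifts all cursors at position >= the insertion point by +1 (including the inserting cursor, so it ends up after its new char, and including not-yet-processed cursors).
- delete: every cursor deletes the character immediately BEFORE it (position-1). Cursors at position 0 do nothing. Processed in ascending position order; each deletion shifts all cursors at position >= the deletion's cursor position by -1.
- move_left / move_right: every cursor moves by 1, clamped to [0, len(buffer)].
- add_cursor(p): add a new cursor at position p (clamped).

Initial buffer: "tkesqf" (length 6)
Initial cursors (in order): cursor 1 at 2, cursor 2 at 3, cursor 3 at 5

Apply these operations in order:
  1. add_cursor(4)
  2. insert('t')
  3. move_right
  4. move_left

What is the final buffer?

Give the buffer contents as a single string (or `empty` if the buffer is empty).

After op 1 (add_cursor(4)): buffer="tkesqf" (len 6), cursors c1@2 c2@3 c4@4 c3@5, authorship ......
After op 2 (insert('t')): buffer="tktetstqtf" (len 10), cursors c1@3 c2@5 c4@7 c3@9, authorship ..1.2.4.3.
After op 3 (move_right): buffer="tktetstqtf" (len 10), cursors c1@4 c2@6 c4@8 c3@10, authorship ..1.2.4.3.
After op 4 (move_left): buffer="tktetstqtf" (len 10), cursors c1@3 c2@5 c4@7 c3@9, authorship ..1.2.4.3.

Answer: tktetstqtf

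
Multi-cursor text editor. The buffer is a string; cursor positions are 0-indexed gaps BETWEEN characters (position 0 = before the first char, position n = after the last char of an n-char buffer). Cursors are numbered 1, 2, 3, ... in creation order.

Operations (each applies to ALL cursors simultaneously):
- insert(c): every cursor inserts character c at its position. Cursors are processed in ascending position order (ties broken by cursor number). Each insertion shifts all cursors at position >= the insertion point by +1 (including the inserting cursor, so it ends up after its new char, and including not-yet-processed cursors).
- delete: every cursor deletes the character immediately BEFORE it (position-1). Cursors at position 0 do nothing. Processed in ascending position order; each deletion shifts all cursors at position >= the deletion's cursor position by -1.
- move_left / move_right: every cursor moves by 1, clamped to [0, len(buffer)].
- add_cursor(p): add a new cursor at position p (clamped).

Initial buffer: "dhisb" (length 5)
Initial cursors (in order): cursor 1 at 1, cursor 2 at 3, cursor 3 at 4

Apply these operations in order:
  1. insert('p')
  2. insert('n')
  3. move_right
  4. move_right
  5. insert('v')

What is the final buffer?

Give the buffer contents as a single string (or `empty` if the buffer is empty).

After op 1 (insert('p')): buffer="dphipspb" (len 8), cursors c1@2 c2@5 c3@7, authorship .1..2.3.
After op 2 (insert('n')): buffer="dpnhipnspnb" (len 11), cursors c1@3 c2@7 c3@10, authorship .11..22.33.
After op 3 (move_right): buffer="dpnhipnspnb" (len 11), cursors c1@4 c2@8 c3@11, authorship .11..22.33.
After op 4 (move_right): buffer="dpnhipnspnb" (len 11), cursors c1@5 c2@9 c3@11, authorship .11..22.33.
After op 5 (insert('v')): buffer="dpnhivpnspvnbv" (len 14), cursors c1@6 c2@11 c3@14, authorship .11..122.323.3

Answer: dpnhivpnspvnbv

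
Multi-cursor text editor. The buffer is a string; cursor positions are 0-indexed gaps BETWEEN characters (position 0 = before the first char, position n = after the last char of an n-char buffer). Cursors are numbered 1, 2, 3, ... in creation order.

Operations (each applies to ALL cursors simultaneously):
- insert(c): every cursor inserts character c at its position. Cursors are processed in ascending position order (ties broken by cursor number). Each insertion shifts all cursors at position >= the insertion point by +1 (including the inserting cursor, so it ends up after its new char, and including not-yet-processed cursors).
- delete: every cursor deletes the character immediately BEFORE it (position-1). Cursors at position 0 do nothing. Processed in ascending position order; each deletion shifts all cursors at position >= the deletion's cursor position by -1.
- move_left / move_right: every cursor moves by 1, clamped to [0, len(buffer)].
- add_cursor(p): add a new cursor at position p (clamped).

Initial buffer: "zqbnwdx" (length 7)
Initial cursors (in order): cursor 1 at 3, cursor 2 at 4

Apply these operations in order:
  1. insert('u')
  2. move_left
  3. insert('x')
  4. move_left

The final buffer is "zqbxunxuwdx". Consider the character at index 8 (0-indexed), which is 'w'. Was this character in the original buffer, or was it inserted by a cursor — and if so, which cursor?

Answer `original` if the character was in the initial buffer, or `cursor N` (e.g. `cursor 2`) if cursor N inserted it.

Answer: original

Derivation:
After op 1 (insert('u')): buffer="zqbunuwdx" (len 9), cursors c1@4 c2@6, authorship ...1.2...
After op 2 (move_left): buffer="zqbunuwdx" (len 9), cursors c1@3 c2@5, authorship ...1.2...
After op 3 (insert('x')): buffer="zqbxunxuwdx" (len 11), cursors c1@4 c2@7, authorship ...11.22...
After op 4 (move_left): buffer="zqbxunxuwdx" (len 11), cursors c1@3 c2@6, authorship ...11.22...
Authorship (.=original, N=cursor N): . . . 1 1 . 2 2 . . .
Index 8: author = original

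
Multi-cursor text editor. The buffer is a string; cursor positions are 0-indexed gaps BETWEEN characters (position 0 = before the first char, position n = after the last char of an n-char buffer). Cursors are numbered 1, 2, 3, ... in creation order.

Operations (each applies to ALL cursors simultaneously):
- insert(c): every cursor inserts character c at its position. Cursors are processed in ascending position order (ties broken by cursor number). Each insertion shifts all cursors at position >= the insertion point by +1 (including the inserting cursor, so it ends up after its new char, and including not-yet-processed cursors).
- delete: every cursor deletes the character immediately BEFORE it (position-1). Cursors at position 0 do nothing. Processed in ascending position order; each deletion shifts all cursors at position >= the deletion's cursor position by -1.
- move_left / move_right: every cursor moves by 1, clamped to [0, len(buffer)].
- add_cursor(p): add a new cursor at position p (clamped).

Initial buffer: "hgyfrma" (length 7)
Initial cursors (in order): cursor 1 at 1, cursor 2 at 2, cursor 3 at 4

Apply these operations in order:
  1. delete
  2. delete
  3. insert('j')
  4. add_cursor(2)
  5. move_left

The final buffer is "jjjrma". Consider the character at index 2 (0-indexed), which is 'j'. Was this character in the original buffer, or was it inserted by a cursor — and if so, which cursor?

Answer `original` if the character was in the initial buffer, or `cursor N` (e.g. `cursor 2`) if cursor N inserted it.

Answer: cursor 3

Derivation:
After op 1 (delete): buffer="yrma" (len 4), cursors c1@0 c2@0 c3@1, authorship ....
After op 2 (delete): buffer="rma" (len 3), cursors c1@0 c2@0 c3@0, authorship ...
After op 3 (insert('j')): buffer="jjjrma" (len 6), cursors c1@3 c2@3 c3@3, authorship 123...
After op 4 (add_cursor(2)): buffer="jjjrma" (len 6), cursors c4@2 c1@3 c2@3 c3@3, authorship 123...
After op 5 (move_left): buffer="jjjrma" (len 6), cursors c4@1 c1@2 c2@2 c3@2, authorship 123...
Authorship (.=original, N=cursor N): 1 2 3 . . .
Index 2: author = 3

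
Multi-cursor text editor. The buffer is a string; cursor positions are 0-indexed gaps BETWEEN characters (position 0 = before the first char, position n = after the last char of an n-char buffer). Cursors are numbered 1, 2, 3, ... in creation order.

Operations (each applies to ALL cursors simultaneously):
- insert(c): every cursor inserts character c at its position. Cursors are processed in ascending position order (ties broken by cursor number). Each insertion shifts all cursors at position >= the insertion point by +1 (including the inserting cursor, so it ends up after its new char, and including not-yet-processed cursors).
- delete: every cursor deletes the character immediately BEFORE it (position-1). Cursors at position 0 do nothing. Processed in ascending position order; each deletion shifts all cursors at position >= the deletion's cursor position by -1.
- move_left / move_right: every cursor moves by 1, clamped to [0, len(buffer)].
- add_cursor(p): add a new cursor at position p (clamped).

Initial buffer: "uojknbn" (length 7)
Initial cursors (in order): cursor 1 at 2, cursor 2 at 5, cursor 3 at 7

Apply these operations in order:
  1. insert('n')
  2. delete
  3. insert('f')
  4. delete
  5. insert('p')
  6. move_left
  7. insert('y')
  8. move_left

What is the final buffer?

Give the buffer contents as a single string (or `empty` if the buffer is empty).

After op 1 (insert('n')): buffer="uonjknnbnn" (len 10), cursors c1@3 c2@7 c3@10, authorship ..1...2..3
After op 2 (delete): buffer="uojknbn" (len 7), cursors c1@2 c2@5 c3@7, authorship .......
After op 3 (insert('f')): buffer="uofjknfbnf" (len 10), cursors c1@3 c2@7 c3@10, authorship ..1...2..3
After op 4 (delete): buffer="uojknbn" (len 7), cursors c1@2 c2@5 c3@7, authorship .......
After op 5 (insert('p')): buffer="uopjknpbnp" (len 10), cursors c1@3 c2@7 c3@10, authorship ..1...2..3
After op 6 (move_left): buffer="uopjknpbnp" (len 10), cursors c1@2 c2@6 c3@9, authorship ..1...2..3
After op 7 (insert('y')): buffer="uoypjknypbnyp" (len 13), cursors c1@3 c2@8 c3@12, authorship ..11...22..33
After op 8 (move_left): buffer="uoypjknypbnyp" (len 13), cursors c1@2 c2@7 c3@11, authorship ..11...22..33

Answer: uoypjknypbnyp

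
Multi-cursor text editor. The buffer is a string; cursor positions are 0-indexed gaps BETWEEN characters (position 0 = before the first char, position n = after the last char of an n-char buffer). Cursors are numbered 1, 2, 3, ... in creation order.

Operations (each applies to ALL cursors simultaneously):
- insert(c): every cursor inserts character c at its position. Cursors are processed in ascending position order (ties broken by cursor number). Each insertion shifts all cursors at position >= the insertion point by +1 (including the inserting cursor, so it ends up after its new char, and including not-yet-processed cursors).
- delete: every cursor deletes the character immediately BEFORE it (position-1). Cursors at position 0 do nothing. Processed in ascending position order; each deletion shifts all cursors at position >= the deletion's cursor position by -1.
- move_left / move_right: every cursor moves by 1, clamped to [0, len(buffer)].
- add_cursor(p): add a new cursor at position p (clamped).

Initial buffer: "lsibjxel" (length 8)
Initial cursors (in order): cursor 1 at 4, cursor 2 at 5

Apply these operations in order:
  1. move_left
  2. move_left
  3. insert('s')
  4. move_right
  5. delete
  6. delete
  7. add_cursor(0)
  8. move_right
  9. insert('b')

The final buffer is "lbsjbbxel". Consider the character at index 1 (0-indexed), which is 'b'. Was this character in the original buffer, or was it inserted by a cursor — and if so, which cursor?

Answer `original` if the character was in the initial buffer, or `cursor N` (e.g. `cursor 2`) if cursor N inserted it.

Answer: cursor 3

Derivation:
After op 1 (move_left): buffer="lsibjxel" (len 8), cursors c1@3 c2@4, authorship ........
After op 2 (move_left): buffer="lsibjxel" (len 8), cursors c1@2 c2@3, authorship ........
After op 3 (insert('s')): buffer="lssisbjxel" (len 10), cursors c1@3 c2@5, authorship ..1.2.....
After op 4 (move_right): buffer="lssisbjxel" (len 10), cursors c1@4 c2@6, authorship ..1.2.....
After op 5 (delete): buffer="lsssjxel" (len 8), cursors c1@3 c2@4, authorship ..12....
After op 6 (delete): buffer="lsjxel" (len 6), cursors c1@2 c2@2, authorship ......
After op 7 (add_cursor(0)): buffer="lsjxel" (len 6), cursors c3@0 c1@2 c2@2, authorship ......
After op 8 (move_right): buffer="lsjxel" (len 6), cursors c3@1 c1@3 c2@3, authorship ......
After op 9 (insert('b')): buffer="lbsjbbxel" (len 9), cursors c3@2 c1@6 c2@6, authorship .3..12...
Authorship (.=original, N=cursor N): . 3 . . 1 2 . . .
Index 1: author = 3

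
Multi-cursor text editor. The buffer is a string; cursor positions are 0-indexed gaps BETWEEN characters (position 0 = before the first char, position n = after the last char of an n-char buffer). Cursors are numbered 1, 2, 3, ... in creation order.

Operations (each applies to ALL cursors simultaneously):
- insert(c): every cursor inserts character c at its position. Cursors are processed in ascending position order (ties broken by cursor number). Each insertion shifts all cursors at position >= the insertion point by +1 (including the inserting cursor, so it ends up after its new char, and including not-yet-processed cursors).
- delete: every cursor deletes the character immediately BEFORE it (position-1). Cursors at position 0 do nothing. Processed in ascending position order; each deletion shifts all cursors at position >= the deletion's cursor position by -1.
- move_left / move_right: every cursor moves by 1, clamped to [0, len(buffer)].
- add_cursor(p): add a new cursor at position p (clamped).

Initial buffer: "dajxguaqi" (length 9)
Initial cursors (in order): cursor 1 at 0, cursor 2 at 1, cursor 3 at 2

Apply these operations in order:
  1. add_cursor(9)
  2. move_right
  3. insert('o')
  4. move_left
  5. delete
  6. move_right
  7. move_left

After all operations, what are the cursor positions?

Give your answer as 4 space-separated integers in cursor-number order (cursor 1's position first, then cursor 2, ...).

After op 1 (add_cursor(9)): buffer="dajxguaqi" (len 9), cursors c1@0 c2@1 c3@2 c4@9, authorship .........
After op 2 (move_right): buffer="dajxguaqi" (len 9), cursors c1@1 c2@2 c3@3 c4@9, authorship .........
After op 3 (insert('o')): buffer="doaojoxguaqio" (len 13), cursors c1@2 c2@4 c3@6 c4@13, authorship .1.2.3......4
After op 4 (move_left): buffer="doaojoxguaqio" (len 13), cursors c1@1 c2@3 c3@5 c4@12, authorship .1.2.3......4
After op 5 (delete): buffer="oooxguaqo" (len 9), cursors c1@0 c2@1 c3@2 c4@8, authorship 123.....4
After op 6 (move_right): buffer="oooxguaqo" (len 9), cursors c1@1 c2@2 c3@3 c4@9, authorship 123.....4
After op 7 (move_left): buffer="oooxguaqo" (len 9), cursors c1@0 c2@1 c3@2 c4@8, authorship 123.....4

Answer: 0 1 2 8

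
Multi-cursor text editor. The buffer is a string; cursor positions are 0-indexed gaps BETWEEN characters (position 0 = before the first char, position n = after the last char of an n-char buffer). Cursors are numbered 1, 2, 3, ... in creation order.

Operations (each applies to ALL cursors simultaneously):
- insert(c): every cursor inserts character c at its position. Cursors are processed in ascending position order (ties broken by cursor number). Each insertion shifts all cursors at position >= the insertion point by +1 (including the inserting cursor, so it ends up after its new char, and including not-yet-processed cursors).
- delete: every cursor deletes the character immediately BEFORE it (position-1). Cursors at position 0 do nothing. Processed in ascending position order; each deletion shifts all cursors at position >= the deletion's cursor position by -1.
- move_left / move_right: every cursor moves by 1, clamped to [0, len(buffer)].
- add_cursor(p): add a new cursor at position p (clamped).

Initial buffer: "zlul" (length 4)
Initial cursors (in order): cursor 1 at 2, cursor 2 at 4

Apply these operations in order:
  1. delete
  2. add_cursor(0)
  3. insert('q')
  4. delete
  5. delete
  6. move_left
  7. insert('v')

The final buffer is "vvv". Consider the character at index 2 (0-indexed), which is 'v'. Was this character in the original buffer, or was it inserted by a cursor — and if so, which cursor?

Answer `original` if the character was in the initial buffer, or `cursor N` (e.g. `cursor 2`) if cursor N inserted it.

After op 1 (delete): buffer="zu" (len 2), cursors c1@1 c2@2, authorship ..
After op 2 (add_cursor(0)): buffer="zu" (len 2), cursors c3@0 c1@1 c2@2, authorship ..
After op 3 (insert('q')): buffer="qzquq" (len 5), cursors c3@1 c1@3 c2@5, authorship 3.1.2
After op 4 (delete): buffer="zu" (len 2), cursors c3@0 c1@1 c2@2, authorship ..
After op 5 (delete): buffer="" (len 0), cursors c1@0 c2@0 c3@0, authorship 
After op 6 (move_left): buffer="" (len 0), cursors c1@0 c2@0 c3@0, authorship 
After op 7 (insert('v')): buffer="vvv" (len 3), cursors c1@3 c2@3 c3@3, authorship 123
Authorship (.=original, N=cursor N): 1 2 3
Index 2: author = 3

Answer: cursor 3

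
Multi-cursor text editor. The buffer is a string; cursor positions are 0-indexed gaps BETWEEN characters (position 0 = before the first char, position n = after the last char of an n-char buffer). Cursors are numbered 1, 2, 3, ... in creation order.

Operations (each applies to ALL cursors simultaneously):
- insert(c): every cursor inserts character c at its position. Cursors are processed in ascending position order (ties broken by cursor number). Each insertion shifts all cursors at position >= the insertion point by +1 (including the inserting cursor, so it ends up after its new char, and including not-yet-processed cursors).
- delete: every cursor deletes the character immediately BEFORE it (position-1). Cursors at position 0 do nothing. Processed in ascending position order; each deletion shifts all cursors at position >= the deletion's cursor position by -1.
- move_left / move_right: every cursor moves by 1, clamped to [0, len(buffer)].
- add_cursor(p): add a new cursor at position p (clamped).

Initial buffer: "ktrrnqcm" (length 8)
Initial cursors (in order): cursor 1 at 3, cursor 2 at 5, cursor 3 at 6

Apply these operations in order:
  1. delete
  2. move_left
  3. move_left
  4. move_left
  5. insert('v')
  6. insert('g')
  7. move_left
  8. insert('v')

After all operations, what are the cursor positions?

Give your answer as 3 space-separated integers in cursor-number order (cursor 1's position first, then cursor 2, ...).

After op 1 (delete): buffer="ktrcm" (len 5), cursors c1@2 c2@3 c3@3, authorship .....
After op 2 (move_left): buffer="ktrcm" (len 5), cursors c1@1 c2@2 c3@2, authorship .....
After op 3 (move_left): buffer="ktrcm" (len 5), cursors c1@0 c2@1 c3@1, authorship .....
After op 4 (move_left): buffer="ktrcm" (len 5), cursors c1@0 c2@0 c3@0, authorship .....
After op 5 (insert('v')): buffer="vvvktrcm" (len 8), cursors c1@3 c2@3 c3@3, authorship 123.....
After op 6 (insert('g')): buffer="vvvgggktrcm" (len 11), cursors c1@6 c2@6 c3@6, authorship 123123.....
After op 7 (move_left): buffer="vvvgggktrcm" (len 11), cursors c1@5 c2@5 c3@5, authorship 123123.....
After op 8 (insert('v')): buffer="vvvggvvvgktrcm" (len 14), cursors c1@8 c2@8 c3@8, authorship 123121233.....

Answer: 8 8 8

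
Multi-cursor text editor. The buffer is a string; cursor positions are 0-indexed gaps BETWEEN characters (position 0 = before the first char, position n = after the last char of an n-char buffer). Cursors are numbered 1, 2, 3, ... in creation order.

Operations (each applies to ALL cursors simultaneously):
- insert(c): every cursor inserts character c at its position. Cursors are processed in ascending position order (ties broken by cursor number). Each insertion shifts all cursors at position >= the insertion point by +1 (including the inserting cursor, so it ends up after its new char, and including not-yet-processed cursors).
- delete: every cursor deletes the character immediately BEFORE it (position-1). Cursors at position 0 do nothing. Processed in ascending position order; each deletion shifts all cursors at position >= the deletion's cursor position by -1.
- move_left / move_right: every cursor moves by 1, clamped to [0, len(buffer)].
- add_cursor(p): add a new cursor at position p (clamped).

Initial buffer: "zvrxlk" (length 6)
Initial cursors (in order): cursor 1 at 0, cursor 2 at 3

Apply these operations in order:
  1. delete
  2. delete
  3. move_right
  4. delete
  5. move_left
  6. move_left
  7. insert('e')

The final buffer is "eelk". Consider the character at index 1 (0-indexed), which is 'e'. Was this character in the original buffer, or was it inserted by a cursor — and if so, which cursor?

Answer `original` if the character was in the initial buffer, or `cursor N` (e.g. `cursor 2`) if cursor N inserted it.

Answer: cursor 2

Derivation:
After op 1 (delete): buffer="zvxlk" (len 5), cursors c1@0 c2@2, authorship .....
After op 2 (delete): buffer="zxlk" (len 4), cursors c1@0 c2@1, authorship ....
After op 3 (move_right): buffer="zxlk" (len 4), cursors c1@1 c2@2, authorship ....
After op 4 (delete): buffer="lk" (len 2), cursors c1@0 c2@0, authorship ..
After op 5 (move_left): buffer="lk" (len 2), cursors c1@0 c2@0, authorship ..
After op 6 (move_left): buffer="lk" (len 2), cursors c1@0 c2@0, authorship ..
After op 7 (insert('e')): buffer="eelk" (len 4), cursors c1@2 c2@2, authorship 12..
Authorship (.=original, N=cursor N): 1 2 . .
Index 1: author = 2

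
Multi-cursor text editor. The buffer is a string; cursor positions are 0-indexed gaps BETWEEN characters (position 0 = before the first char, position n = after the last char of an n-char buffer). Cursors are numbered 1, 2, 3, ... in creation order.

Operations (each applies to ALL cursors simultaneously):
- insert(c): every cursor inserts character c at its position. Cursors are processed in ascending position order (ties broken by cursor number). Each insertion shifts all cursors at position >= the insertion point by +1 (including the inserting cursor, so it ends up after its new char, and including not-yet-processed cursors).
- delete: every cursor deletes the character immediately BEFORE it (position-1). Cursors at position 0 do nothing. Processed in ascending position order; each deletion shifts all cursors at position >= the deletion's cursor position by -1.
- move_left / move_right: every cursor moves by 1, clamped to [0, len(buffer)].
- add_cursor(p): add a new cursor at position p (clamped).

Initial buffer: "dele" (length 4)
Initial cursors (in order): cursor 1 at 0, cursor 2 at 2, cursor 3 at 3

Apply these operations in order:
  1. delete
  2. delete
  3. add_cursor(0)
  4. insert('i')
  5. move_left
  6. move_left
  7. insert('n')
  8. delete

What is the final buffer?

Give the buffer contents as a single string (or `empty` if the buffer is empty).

After op 1 (delete): buffer="de" (len 2), cursors c1@0 c2@1 c3@1, authorship ..
After op 2 (delete): buffer="e" (len 1), cursors c1@0 c2@0 c3@0, authorship .
After op 3 (add_cursor(0)): buffer="e" (len 1), cursors c1@0 c2@0 c3@0 c4@0, authorship .
After op 4 (insert('i')): buffer="iiiie" (len 5), cursors c1@4 c2@4 c3@4 c4@4, authorship 1234.
After op 5 (move_left): buffer="iiiie" (len 5), cursors c1@3 c2@3 c3@3 c4@3, authorship 1234.
After op 6 (move_left): buffer="iiiie" (len 5), cursors c1@2 c2@2 c3@2 c4@2, authorship 1234.
After op 7 (insert('n')): buffer="iinnnniie" (len 9), cursors c1@6 c2@6 c3@6 c4@6, authorship 12123434.
After op 8 (delete): buffer="iiiie" (len 5), cursors c1@2 c2@2 c3@2 c4@2, authorship 1234.

Answer: iiiie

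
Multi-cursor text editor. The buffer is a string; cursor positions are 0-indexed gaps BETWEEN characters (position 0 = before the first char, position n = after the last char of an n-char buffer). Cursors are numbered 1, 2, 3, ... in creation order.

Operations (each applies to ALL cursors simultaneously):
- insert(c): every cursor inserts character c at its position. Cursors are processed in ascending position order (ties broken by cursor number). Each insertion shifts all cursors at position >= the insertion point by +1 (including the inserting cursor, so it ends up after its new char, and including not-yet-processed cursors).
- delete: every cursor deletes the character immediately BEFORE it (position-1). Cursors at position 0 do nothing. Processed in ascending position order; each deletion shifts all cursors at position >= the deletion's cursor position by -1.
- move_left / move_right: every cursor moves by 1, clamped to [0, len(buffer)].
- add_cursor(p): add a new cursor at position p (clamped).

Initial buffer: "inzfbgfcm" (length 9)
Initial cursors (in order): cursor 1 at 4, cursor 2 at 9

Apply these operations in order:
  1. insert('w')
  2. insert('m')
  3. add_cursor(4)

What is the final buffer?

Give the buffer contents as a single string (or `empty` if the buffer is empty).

Answer: inzfwmbgfcmwm

Derivation:
After op 1 (insert('w')): buffer="inzfwbgfcmw" (len 11), cursors c1@5 c2@11, authorship ....1.....2
After op 2 (insert('m')): buffer="inzfwmbgfcmwm" (len 13), cursors c1@6 c2@13, authorship ....11.....22
After op 3 (add_cursor(4)): buffer="inzfwmbgfcmwm" (len 13), cursors c3@4 c1@6 c2@13, authorship ....11.....22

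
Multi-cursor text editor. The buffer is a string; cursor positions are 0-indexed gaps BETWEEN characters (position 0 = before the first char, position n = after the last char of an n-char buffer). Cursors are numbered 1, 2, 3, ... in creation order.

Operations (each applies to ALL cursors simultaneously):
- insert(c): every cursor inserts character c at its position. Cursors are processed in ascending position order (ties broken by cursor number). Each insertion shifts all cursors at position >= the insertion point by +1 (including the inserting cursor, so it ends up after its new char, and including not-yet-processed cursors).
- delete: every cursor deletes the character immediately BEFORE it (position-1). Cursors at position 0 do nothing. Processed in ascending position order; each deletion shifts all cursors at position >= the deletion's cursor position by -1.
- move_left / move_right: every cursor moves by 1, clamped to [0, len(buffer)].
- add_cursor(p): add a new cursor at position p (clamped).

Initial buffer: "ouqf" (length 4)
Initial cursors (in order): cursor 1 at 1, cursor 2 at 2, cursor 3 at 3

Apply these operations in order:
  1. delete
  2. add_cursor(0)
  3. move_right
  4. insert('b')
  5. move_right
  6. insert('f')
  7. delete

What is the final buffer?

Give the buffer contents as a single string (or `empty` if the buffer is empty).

Answer: fbbbb

Derivation:
After op 1 (delete): buffer="f" (len 1), cursors c1@0 c2@0 c3@0, authorship .
After op 2 (add_cursor(0)): buffer="f" (len 1), cursors c1@0 c2@0 c3@0 c4@0, authorship .
After op 3 (move_right): buffer="f" (len 1), cursors c1@1 c2@1 c3@1 c4@1, authorship .
After op 4 (insert('b')): buffer="fbbbb" (len 5), cursors c1@5 c2@5 c3@5 c4@5, authorship .1234
After op 5 (move_right): buffer="fbbbb" (len 5), cursors c1@5 c2@5 c3@5 c4@5, authorship .1234
After op 6 (insert('f')): buffer="fbbbbffff" (len 9), cursors c1@9 c2@9 c3@9 c4@9, authorship .12341234
After op 7 (delete): buffer="fbbbb" (len 5), cursors c1@5 c2@5 c3@5 c4@5, authorship .1234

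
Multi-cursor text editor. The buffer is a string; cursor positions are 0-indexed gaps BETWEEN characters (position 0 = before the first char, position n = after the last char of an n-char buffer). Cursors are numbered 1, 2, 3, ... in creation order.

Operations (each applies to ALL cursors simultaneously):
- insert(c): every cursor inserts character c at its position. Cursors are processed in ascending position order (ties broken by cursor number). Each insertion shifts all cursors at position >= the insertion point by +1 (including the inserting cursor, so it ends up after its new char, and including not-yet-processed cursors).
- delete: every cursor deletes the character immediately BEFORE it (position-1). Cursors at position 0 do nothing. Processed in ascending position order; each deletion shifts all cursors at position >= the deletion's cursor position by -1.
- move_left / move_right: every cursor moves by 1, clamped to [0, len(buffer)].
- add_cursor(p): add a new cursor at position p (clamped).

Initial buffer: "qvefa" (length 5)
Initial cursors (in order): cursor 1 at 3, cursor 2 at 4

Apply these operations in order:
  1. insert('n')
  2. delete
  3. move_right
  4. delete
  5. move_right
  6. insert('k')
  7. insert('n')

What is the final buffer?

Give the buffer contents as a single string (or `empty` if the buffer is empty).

Answer: qvekknn

Derivation:
After op 1 (insert('n')): buffer="qvenfna" (len 7), cursors c1@4 c2@6, authorship ...1.2.
After op 2 (delete): buffer="qvefa" (len 5), cursors c1@3 c2@4, authorship .....
After op 3 (move_right): buffer="qvefa" (len 5), cursors c1@4 c2@5, authorship .....
After op 4 (delete): buffer="qve" (len 3), cursors c1@3 c2@3, authorship ...
After op 5 (move_right): buffer="qve" (len 3), cursors c1@3 c2@3, authorship ...
After op 6 (insert('k')): buffer="qvekk" (len 5), cursors c1@5 c2@5, authorship ...12
After op 7 (insert('n')): buffer="qvekknn" (len 7), cursors c1@7 c2@7, authorship ...1212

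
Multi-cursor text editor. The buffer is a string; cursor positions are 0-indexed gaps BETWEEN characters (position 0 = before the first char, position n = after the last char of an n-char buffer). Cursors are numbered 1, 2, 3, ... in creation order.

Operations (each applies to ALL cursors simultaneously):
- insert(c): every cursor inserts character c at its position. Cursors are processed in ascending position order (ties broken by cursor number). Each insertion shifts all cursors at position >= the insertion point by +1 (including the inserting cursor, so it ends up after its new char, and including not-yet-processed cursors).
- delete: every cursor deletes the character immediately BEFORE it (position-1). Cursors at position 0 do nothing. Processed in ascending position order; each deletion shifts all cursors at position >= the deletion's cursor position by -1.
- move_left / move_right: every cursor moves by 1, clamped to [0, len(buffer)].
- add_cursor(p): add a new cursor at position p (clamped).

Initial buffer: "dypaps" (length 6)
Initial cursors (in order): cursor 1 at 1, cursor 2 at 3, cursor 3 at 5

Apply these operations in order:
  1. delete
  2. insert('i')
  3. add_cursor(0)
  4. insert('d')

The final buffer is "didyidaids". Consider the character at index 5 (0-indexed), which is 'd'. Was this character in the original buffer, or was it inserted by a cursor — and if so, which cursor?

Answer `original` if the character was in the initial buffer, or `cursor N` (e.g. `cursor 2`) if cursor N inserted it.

Answer: cursor 2

Derivation:
After op 1 (delete): buffer="yas" (len 3), cursors c1@0 c2@1 c3@2, authorship ...
After op 2 (insert('i')): buffer="iyiais" (len 6), cursors c1@1 c2@3 c3@5, authorship 1.2.3.
After op 3 (add_cursor(0)): buffer="iyiais" (len 6), cursors c4@0 c1@1 c2@3 c3@5, authorship 1.2.3.
After op 4 (insert('d')): buffer="didyidaids" (len 10), cursors c4@1 c1@3 c2@6 c3@9, authorship 411.22.33.
Authorship (.=original, N=cursor N): 4 1 1 . 2 2 . 3 3 .
Index 5: author = 2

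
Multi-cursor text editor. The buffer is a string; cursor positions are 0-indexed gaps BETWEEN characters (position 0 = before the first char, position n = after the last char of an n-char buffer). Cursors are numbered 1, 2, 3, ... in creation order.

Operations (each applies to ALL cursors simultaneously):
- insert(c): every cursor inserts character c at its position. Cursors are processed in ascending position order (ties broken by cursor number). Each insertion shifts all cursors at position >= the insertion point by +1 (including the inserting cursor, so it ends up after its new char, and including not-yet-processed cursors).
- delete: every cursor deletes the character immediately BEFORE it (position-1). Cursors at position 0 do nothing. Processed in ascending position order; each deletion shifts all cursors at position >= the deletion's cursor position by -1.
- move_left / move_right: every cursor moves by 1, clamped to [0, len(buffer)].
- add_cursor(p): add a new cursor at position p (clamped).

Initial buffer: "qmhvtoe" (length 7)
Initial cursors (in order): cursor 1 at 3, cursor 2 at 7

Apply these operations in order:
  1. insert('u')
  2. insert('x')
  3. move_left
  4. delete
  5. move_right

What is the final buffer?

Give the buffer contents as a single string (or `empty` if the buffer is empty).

Answer: qmhxvtoex

Derivation:
After op 1 (insert('u')): buffer="qmhuvtoeu" (len 9), cursors c1@4 c2@9, authorship ...1....2
After op 2 (insert('x')): buffer="qmhuxvtoeux" (len 11), cursors c1@5 c2@11, authorship ...11....22
After op 3 (move_left): buffer="qmhuxvtoeux" (len 11), cursors c1@4 c2@10, authorship ...11....22
After op 4 (delete): buffer="qmhxvtoex" (len 9), cursors c1@3 c2@8, authorship ...1....2
After op 5 (move_right): buffer="qmhxvtoex" (len 9), cursors c1@4 c2@9, authorship ...1....2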